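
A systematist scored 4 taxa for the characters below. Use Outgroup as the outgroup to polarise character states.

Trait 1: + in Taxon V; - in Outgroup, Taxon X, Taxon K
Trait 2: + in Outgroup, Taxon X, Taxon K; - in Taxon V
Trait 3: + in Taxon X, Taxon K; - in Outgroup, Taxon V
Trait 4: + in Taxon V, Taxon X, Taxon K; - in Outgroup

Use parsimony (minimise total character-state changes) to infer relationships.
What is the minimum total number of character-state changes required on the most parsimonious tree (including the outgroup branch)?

Character polarity is set by the outgroup: the derived state is whichever differs from the outgroup's state, so for Trait 2 the derived state is '-', and for the remaining characters it is '+'.
Trait 1 (derived state '+') is unique to Taxon V (autapomorphy; uninformative for grouping).
Trait 2: derived state '-' in Taxon V only — an autapomorphy, so it tells us nothing about relationships among taxa.
Only Taxon K and Taxon X show the derived state '+' for Trait 3, supporting them as a clade.
Trait 4 (derived state '+') is shared by all ingroup taxa — unites the whole ingroup.
Most parsimonious ingroup topology: (Taxon V,(Taxon X,Taxon K)).
Changes per character on this tree: Trait 1: 1; Trait 2: 1; Trait 3: 1; Trait 4: 1.
Total = 4.

4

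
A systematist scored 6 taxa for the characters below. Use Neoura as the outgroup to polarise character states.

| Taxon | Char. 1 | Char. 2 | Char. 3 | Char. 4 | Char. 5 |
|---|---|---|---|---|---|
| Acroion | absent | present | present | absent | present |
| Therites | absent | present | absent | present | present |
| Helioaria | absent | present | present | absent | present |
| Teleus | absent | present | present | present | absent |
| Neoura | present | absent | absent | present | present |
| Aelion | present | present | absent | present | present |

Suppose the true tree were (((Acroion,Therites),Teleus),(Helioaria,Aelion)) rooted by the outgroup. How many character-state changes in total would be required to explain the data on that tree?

9

Map each character onto (((Acroion,Therites),Teleus),(Helioaria,Aelion)) (rooted by Neoura) and count the minimum state changes it requires (Fitch parsimony):
Char. 1: 2; Char. 2: 1; Char. 3: 3; Char. 4: 2; Char. 5: 1.
Total tree length = 9.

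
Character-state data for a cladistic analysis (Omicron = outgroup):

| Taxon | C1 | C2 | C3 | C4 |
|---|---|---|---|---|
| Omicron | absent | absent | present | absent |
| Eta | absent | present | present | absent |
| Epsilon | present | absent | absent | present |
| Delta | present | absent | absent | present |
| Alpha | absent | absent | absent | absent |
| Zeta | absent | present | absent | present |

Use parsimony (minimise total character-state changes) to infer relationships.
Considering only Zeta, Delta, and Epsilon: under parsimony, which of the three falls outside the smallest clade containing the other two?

Zeta

Character polarity is set by the outgroup: the derived state is whichever differs from the outgroup's state, so for C3 the derived state is 'absent', and for the remaining characters it is 'present'.
Only Delta and Epsilon show the derived state 'present' for C1, supporting them as a clade.
C2 (state 'present') occurs in Eta and Zeta but conflicts with the nesting implied by the other characters — most parsimoniously interpreted as homoplasy.
C3 (derived state 'absent') is shared by Alpha, Delta, Epsilon, and Zeta — a synapomorphy uniting that clade.
Only Delta, Epsilon, and Zeta show the derived state 'present' for C4, supporting them as a clade.
Most parsimonious ingroup topology: (Eta,(((Epsilon,Delta),Zeta),Alpha)).
Epsilon and Delta share a more recent common ancestor with each other than either does with Zeta, so Zeta is the least closely related of the three.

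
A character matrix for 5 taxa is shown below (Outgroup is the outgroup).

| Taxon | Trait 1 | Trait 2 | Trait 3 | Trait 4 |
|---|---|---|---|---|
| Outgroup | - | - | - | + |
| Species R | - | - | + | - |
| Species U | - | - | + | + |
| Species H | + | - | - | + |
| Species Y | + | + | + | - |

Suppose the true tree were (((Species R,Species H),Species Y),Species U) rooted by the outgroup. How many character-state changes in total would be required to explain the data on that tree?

Map each character onto (((Species R,Species H),Species Y),Species U) (rooted by Outgroup) and count the minimum state changes it requires (Fitch parsimony):
Trait 1: 2; Trait 2: 1; Trait 3: 2; Trait 4: 2.
Total tree length = 7.

7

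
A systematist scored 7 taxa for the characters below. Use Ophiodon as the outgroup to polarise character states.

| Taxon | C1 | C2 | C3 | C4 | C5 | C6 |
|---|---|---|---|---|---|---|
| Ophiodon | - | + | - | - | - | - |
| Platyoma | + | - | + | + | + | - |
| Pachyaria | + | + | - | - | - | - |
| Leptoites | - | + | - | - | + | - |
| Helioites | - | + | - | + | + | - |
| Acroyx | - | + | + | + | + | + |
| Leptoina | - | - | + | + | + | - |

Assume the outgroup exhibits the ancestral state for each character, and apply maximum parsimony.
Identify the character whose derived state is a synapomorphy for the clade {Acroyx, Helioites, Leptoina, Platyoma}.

Character polarity is set by the outgroup: the derived state is whichever differs from the outgroup's state, so for C2 the derived state is '-', and for the remaining characters it is '+'.
C1 groups Pachyaria and Platyoma, which is incompatible with the clades supported by the remaining characters; treating it as convergent (homoplasy) costs fewer steps than any alternative tree.
Only Leptoina and Platyoma show the derived state '-' for C2, supporting them as a clade.
Only Acroyx, Leptoina, and Platyoma show the derived state '+' for C3, supporting them as a clade.
Only Acroyx, Helioites, Leptoina, and Platyoma show the derived state '+' for C4, supporting them as a clade.
C5: derived state '+' in Acroyx, Helioites, Leptoina, Leptoites, and Platyoma only — synapomorphy for {Acroyx, Helioites, Leptoina, Leptoites, Platyoma}.
C6: derived state '+' in Acroyx only — an autapomorphy, so it tells us nothing about relationships among taxa.
Most parsimonious ingroup topology: (((((Platyoma,Leptoina),Acroyx),Helioites),Leptoites),Pachyaria).
The clade {Acroyx, Helioites, Leptoina, Platyoma} is supported by C4: its derived state '+' occurs in exactly those taxa and in no other taxon (including the outgroup).

C4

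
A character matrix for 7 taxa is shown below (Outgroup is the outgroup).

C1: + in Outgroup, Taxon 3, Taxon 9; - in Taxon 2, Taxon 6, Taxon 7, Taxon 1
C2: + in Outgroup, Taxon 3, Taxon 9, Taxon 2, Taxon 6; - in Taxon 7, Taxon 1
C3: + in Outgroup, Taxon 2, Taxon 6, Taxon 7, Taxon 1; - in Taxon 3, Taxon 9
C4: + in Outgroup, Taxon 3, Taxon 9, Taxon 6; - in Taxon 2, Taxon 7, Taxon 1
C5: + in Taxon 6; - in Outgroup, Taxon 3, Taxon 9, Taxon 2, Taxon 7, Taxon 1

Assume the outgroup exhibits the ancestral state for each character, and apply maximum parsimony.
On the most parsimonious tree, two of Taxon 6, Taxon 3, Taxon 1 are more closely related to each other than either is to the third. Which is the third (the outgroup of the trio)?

Taxon 3

Character polarity is set by the outgroup: the derived state is whichever differs from the outgroup's state, so for C1, C2, C3, C4 the derived state is '-', and for the remaining characters it is '+'.
C1: derived state '-' in Taxon 1, Taxon 2, Taxon 6, and Taxon 7 only — synapomorphy for {Taxon 1, Taxon 2, Taxon 6, Taxon 7}.
Only Taxon 1 and Taxon 7 show the derived state '-' for C2, supporting them as a clade.
C3 (derived state '-') is shared by Taxon 3 and Taxon 9 — a synapomorphy uniting that clade.
Only Taxon 1, Taxon 2, and Taxon 7 show the derived state '-' for C4, supporting them as a clade.
C5: derived state '+' in Taxon 6 only — an autapomorphy, so it tells us nothing about relationships among taxa.
Most parsimonious ingroup topology: ((Taxon 3,Taxon 9),((Taxon 2,(Taxon 7,Taxon 1)),Taxon 6)).
Taxon 6 and Taxon 1 share a more recent common ancestor with each other than either does with Taxon 3, so Taxon 3 is the least closely related of the three.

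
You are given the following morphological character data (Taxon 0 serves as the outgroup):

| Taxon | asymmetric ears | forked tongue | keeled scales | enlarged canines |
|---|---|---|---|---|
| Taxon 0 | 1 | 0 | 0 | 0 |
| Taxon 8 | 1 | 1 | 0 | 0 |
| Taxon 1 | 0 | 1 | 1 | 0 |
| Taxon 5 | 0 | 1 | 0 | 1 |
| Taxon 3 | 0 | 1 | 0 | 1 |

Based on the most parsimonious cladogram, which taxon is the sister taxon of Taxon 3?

Taxon 5

Character polarity is set by the outgroup: the derived state is whichever differs from the outgroup's state, so for asymmetric ears the derived state is '0', and for the remaining characters it is '1'.
asymmetric ears: derived state '0' in Taxon 1, Taxon 3, and Taxon 5 only — synapomorphy for {Taxon 1, Taxon 3, Taxon 5}.
All ingroup taxa share the derived state '1' for forked tongue; it defines the ingroup but does not resolve relationships within it.
keeled scales (derived state '1') is unique to Taxon 1 (autapomorphy; uninformative for grouping).
Only Taxon 3 and Taxon 5 show the derived state '1' for enlarged canines, supporting them as a clade.
Most parsimonious ingroup topology: (Taxon 8,(Taxon 1,(Taxon 5,Taxon 3))).
Taxon 3 and Taxon 5 form a cherry on this tree, so they are sister taxa.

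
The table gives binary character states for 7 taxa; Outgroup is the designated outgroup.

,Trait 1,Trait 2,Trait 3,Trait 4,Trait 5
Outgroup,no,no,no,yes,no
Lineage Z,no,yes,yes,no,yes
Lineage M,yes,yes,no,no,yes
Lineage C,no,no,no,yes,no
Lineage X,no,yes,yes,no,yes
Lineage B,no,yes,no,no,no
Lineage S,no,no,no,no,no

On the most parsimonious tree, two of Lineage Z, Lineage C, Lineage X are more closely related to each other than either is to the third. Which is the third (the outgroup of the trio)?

Lineage C

Character polarity is set by the outgroup: the derived state is whichever differs from the outgroup's state, so for Trait 4 the derived state is 'no', and for the remaining characters it is 'yes'.
Trait 1: derived state 'yes' in Lineage M only — an autapomorphy, so it tells us nothing about relationships among taxa.
Trait 2 (derived state 'yes') is shared by Lineage B, Lineage M, Lineage X, and Lineage Z — a synapomorphy uniting that clade.
Trait 3: derived state 'yes' in Lineage X and Lineage Z only — synapomorphy for {Lineage X, Lineage Z}.
Trait 4 (derived state 'no') is shared by Lineage B, Lineage M, Lineage S, Lineage X, and Lineage Z — a synapomorphy uniting that clade.
Trait 5: derived state 'yes' in Lineage M, Lineage X, and Lineage Z only — synapomorphy for {Lineage M, Lineage X, Lineage Z}.
Most parsimonious ingroup topology: (((((Lineage Z,Lineage X),Lineage M),Lineage B),Lineage S),Lineage C).
Lineage Z and Lineage X share a more recent common ancestor with each other than either does with Lineage C, so Lineage C is the least closely related of the three.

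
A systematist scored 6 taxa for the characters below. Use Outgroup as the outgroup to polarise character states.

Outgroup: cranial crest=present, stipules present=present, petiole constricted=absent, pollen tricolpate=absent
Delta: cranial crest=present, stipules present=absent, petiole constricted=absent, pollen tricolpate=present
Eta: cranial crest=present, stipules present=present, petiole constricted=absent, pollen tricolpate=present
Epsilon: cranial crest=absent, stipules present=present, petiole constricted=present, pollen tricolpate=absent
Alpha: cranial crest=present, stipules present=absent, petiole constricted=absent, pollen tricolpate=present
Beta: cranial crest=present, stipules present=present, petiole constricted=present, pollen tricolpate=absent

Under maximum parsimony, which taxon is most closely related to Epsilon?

Character polarity is set by the outgroup: the derived state is whichever differs from the outgroup's state, so for cranial crest, stipules present the derived state is 'absent', and for the remaining characters it is 'present'.
cranial crest (derived state 'absent') is unique to Epsilon (autapomorphy; uninformative for grouping).
Only Alpha and Delta show the derived state 'absent' for stipules present, supporting them as a clade.
Only Beta and Epsilon show the derived state 'present' for petiole constricted, supporting them as a clade.
Only Alpha, Delta, and Eta show the derived state 'present' for pollen tricolpate, supporting them as a clade.
Most parsimonious ingroup topology: (((Delta,Alpha),Eta),(Epsilon,Beta)).
Epsilon and Beta form a cherry on this tree, so they are sister taxa.

Beta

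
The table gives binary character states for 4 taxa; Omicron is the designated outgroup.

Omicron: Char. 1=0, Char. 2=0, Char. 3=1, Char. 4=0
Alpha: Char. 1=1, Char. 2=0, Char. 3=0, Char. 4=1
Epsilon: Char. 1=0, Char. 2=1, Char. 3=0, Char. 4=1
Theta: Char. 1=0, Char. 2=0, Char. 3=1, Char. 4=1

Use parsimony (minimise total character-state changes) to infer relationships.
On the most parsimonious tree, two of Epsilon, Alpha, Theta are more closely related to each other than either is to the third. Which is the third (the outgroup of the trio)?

Character polarity is set by the outgroup: the derived state is whichever differs from the outgroup's state, so for Char. 3 the derived state is '0', and for the remaining characters it is '1'.
Char. 1 (derived state '1') is unique to Alpha (autapomorphy; uninformative for grouping).
Char. 2: derived state '1' in Epsilon only — an autapomorphy, so it tells us nothing about relationships among taxa.
Only Alpha and Epsilon show the derived state '0' for Char. 3, supporting them as a clade.
Char. 4 (derived state '1') is shared by all ingroup taxa — unites the whole ingroup.
Most parsimonious ingroup topology: ((Alpha,Epsilon),Theta).
Epsilon and Alpha share a more recent common ancestor with each other than either does with Theta, so Theta is the least closely related of the three.

Theta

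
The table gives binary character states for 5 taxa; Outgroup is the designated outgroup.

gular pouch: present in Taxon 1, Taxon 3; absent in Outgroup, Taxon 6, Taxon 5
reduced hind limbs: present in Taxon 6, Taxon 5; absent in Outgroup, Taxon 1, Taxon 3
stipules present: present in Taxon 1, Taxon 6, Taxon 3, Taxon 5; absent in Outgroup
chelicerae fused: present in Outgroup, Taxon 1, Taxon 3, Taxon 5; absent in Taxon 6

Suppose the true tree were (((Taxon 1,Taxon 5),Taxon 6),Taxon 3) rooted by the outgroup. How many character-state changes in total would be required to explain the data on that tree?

6

Map each character onto (((Taxon 1,Taxon 5),Taxon 6),Taxon 3) (rooted by Outgroup) and count the minimum state changes it requires (Fitch parsimony):
gular pouch: 2; reduced hind limbs: 2; stipules present: 1; chelicerae fused: 1.
Total tree length = 6.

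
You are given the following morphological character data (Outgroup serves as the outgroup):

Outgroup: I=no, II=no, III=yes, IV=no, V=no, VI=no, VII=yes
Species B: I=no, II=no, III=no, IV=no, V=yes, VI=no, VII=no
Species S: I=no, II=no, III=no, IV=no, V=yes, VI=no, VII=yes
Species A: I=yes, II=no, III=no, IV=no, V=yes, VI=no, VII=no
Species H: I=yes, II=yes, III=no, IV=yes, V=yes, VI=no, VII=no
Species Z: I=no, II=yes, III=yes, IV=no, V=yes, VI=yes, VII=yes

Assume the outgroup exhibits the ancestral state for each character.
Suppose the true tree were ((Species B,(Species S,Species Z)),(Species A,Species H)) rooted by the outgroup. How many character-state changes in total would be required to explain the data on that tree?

Map each character onto ((Species B,(Species S,Species Z)),(Species A,Species H)) (rooted by Outgroup) and count the minimum state changes it requires (Fitch parsimony):
I: 1; II: 2; III: 2; IV: 1; V: 1; VI: 1; VII: 2.
Total tree length = 10.

10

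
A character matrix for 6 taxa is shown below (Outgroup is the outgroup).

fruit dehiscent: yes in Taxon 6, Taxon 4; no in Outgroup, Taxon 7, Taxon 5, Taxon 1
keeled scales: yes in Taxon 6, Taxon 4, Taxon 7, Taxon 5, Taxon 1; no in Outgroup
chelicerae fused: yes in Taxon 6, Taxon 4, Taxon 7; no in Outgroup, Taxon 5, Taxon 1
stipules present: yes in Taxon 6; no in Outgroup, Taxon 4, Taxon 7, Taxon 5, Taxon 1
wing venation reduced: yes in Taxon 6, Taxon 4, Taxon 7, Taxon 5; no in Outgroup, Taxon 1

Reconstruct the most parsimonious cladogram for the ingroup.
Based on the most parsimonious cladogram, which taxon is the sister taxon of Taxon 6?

Taxon 4

The outgroup has state 'no' for every character, so 'yes' is the derived state throughout.
Only Taxon 4 and Taxon 6 show the derived state 'yes' for fruit dehiscent, supporting them as a clade.
All ingroup taxa share the derived state 'yes' for keeled scales; it defines the ingroup but does not resolve relationships within it.
chelicerae fused: derived state 'yes' in Taxon 4, Taxon 6, and Taxon 7 only — synapomorphy for {Taxon 4, Taxon 6, Taxon 7}.
stipules present: derived state 'yes' in Taxon 6 only — an autapomorphy, so it tells us nothing about relationships among taxa.
wing venation reduced (derived state 'yes') is shared by Taxon 4, Taxon 5, Taxon 6, and Taxon 7 — a synapomorphy uniting that clade.
Most parsimonious ingroup topology: ((Taxon 5,((Taxon 4,Taxon 6),Taxon 7)),Taxon 1).
Taxon 6 and Taxon 4 form a cherry on this tree, so they are sister taxa.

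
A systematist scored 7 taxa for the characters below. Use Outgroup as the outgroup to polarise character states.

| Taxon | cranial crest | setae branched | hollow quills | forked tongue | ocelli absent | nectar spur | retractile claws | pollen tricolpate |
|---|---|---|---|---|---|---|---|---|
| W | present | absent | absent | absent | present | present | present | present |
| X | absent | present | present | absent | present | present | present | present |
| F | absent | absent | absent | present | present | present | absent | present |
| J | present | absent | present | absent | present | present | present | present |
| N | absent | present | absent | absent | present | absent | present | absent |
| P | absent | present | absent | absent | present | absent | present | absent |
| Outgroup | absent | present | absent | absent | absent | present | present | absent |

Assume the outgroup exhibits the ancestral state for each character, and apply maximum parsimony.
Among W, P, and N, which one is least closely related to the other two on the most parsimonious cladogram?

Character polarity is set by the outgroup: the derived state is whichever differs from the outgroup's state, so for setae branched, nectar spur, retractile claws the derived state is 'absent', and for the remaining characters it is 'present'.
cranial crest (derived state 'present') is shared by J and W — a synapomorphy uniting that clade.
setae branched: derived state 'absent' in F, J, and W only — synapomorphy for {F, J, W}.
hollow quills groups J and X, which is incompatible with the clades supported by the remaining characters; treating it as convergent (homoplasy) costs fewer steps than any alternative tree.
forked tongue: derived state 'present' in F only — an autapomorphy, so it tells us nothing about relationships among taxa.
All ingroup taxa share the derived state 'present' for ocelli absent; it defines the ingroup but does not resolve relationships within it.
nectar spur: derived state 'absent' in N and P only — synapomorphy for {N, P}.
retractile claws (derived state 'absent') is unique to F (autapomorphy; uninformative for grouping).
pollen tricolpate (derived state 'present') is shared by F, J, W, and X — a synapomorphy uniting that clade.
Most parsimonious ingroup topology: ((N,P),(X,(F,(W,J)))).
N and P share a more recent common ancestor with each other than either does with W, so W is the least closely related of the three.

W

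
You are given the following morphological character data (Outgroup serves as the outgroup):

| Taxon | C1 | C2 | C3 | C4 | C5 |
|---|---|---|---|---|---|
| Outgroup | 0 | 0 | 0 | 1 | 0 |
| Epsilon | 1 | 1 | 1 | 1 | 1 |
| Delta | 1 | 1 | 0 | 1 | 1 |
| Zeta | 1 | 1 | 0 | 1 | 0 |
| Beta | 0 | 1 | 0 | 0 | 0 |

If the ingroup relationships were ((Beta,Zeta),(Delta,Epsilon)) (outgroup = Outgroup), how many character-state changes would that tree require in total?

Map each character onto ((Beta,Zeta),(Delta,Epsilon)) (rooted by Outgroup) and count the minimum state changes it requires (Fitch parsimony):
C1: 2; C2: 1; C3: 1; C4: 1; C5: 1.
Total tree length = 6.

6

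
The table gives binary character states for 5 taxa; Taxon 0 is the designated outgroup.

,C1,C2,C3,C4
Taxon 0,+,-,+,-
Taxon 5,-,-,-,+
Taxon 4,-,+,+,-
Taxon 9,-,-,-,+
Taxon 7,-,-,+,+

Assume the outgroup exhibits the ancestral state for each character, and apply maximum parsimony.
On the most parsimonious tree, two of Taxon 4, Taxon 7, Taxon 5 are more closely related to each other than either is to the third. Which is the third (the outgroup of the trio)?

Character polarity is set by the outgroup: the derived state is whichever differs from the outgroup's state, so for C1, C3 the derived state is '-', and for the remaining characters it is '+'.
All ingroup taxa share the derived state '-' for C1; it defines the ingroup but does not resolve relationships within it.
C2: derived state '+' in Taxon 4 only — an autapomorphy, so it tells us nothing about relationships among taxa.
Only Taxon 5 and Taxon 9 show the derived state '-' for C3, supporting them as a clade.
C4: derived state '+' in Taxon 5, Taxon 7, and Taxon 9 only — synapomorphy for {Taxon 5, Taxon 7, Taxon 9}.
Most parsimonious ingroup topology: (((Taxon 5,Taxon 9),Taxon 7),Taxon 4).
Taxon 7 and Taxon 5 share a more recent common ancestor with each other than either does with Taxon 4, so Taxon 4 is the least closely related of the three.

Taxon 4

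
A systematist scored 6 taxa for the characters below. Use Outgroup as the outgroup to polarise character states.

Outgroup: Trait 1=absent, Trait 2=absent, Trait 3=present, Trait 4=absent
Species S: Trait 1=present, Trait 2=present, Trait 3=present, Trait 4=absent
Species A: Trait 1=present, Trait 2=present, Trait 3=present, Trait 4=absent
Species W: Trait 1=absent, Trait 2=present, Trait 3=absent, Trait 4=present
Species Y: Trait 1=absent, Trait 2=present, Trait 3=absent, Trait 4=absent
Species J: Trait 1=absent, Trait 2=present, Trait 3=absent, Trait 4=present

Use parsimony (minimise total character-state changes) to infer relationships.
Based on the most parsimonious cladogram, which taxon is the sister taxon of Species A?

Character polarity is set by the outgroup: the derived state is whichever differs from the outgroup's state, so for Trait 3 the derived state is 'absent', and for the remaining characters it is 'present'.
Only Species A and Species S show the derived state 'present' for Trait 1, supporting them as a clade.
All ingroup taxa share the derived state 'present' for Trait 2; it defines the ingroup but does not resolve relationships within it.
Trait 3: derived state 'absent' in Species J, Species W, and Species Y only — synapomorphy for {Species J, Species W, Species Y}.
Trait 4 (derived state 'present') is shared by Species J and Species W — a synapomorphy uniting that clade.
Most parsimonious ingroup topology: ((Species S,Species A),((Species W,Species J),Species Y)).
Species A and Species S form a cherry on this tree, so they are sister taxa.

Species S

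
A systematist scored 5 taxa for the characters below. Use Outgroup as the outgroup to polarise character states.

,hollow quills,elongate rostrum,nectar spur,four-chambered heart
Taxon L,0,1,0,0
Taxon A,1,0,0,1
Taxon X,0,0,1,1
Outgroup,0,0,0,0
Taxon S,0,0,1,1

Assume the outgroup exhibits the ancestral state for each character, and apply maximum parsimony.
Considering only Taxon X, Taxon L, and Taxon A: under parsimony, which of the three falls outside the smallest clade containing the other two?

The outgroup has state '0' for every character, so '1' is the derived state throughout.
hollow quills (derived state '1') is unique to Taxon A (autapomorphy; uninformative for grouping).
elongate rostrum: derived state '1' in Taxon L only — an autapomorphy, so it tells us nothing about relationships among taxa.
nectar spur (derived state '1') is shared by Taxon S and Taxon X — a synapomorphy uniting that clade.
Only Taxon A, Taxon S, and Taxon X show the derived state '1' for four-chambered heart, supporting them as a clade.
Most parsimonious ingroup topology: (Taxon L,((Taxon X,Taxon S),Taxon A)).
Taxon A and Taxon X share a more recent common ancestor with each other than either does with Taxon L, so Taxon L is the least closely related of the three.

Taxon L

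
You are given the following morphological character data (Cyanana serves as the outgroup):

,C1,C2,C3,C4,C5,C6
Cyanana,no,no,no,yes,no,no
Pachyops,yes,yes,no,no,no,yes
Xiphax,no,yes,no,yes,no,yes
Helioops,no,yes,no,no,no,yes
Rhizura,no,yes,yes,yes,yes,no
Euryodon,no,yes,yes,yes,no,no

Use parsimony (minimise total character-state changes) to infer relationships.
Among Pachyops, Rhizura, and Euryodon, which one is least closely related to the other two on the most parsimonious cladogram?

Pachyops

Character polarity is set by the outgroup: the derived state is whichever differs from the outgroup's state, so for C4 the derived state is 'no', and for the remaining characters it is 'yes'.
C1 (derived state 'yes') is unique to Pachyops (autapomorphy; uninformative for grouping).
All ingroup taxa share the derived state 'yes' for C2; it defines the ingroup but does not resolve relationships within it.
C3 (derived state 'yes') is shared by Euryodon and Rhizura — a synapomorphy uniting that clade.
C4: derived state 'no' in Helioops and Pachyops only — synapomorphy for {Helioops, Pachyops}.
C5: derived state 'yes' in Rhizura only — an autapomorphy, so it tells us nothing about relationships among taxa.
C6 (derived state 'yes') is shared by Helioops, Pachyops, and Xiphax — a synapomorphy uniting that clade.
Most parsimonious ingroup topology: (((Pachyops,Helioops),Xiphax),(Rhizura,Euryodon)).
Rhizura and Euryodon share a more recent common ancestor with each other than either does with Pachyops, so Pachyops is the least closely related of the three.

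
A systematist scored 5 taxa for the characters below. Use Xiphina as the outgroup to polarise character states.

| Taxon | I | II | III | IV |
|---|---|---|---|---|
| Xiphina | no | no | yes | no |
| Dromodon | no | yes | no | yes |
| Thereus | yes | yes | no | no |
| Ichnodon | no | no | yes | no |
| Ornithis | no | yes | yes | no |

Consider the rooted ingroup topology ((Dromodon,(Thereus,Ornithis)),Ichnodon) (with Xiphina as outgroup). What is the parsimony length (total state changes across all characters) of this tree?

5

Map each character onto ((Dromodon,(Thereus,Ornithis)),Ichnodon) (rooted by Xiphina) and count the minimum state changes it requires (Fitch parsimony):
I: 1; II: 1; III: 2; IV: 1.
Total tree length = 5.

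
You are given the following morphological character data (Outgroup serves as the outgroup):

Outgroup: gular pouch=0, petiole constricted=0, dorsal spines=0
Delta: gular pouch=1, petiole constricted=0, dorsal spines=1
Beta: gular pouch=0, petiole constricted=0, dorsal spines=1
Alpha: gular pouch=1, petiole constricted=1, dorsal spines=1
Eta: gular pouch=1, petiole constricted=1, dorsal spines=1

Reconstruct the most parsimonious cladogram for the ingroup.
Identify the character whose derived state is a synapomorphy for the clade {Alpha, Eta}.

petiole constricted

The outgroup has state '0' for every character, so '1' is the derived state throughout.
gular pouch (derived state '1') is shared by Alpha, Delta, and Eta — a synapomorphy uniting that clade.
petiole constricted: derived state '1' in Alpha and Eta only — synapomorphy for {Alpha, Eta}.
All ingroup taxa share the derived state '1' for dorsal spines; it defines the ingroup but does not resolve relationships within it.
Most parsimonious ingroup topology: ((Delta,(Alpha,Eta)),Beta).
The clade {Alpha, Eta} is supported by petiole constricted: its derived state '1' occurs in exactly those taxa and in no other taxon (including the outgroup).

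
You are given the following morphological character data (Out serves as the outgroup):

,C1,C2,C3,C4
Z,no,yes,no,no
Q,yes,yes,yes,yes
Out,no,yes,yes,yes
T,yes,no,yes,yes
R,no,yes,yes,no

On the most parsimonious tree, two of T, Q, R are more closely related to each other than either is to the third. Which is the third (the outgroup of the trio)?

R

Character polarity is set by the outgroup: the derived state is whichever differs from the outgroup's state, so for C2, C3, C4 the derived state is 'no', and for the remaining characters it is 'yes'.
C1 (derived state 'yes') is shared by Q and T — a synapomorphy uniting that clade.
C2 (derived state 'no') is unique to T (autapomorphy; uninformative for grouping).
C3 (derived state 'no') is unique to Z (autapomorphy; uninformative for grouping).
Only R and Z show the derived state 'no' for C4, supporting them as a clade.
Most parsimonious ingroup topology: ((Z,R),(T,Q)).
T and Q share a more recent common ancestor with each other than either does with R, so R is the least closely related of the three.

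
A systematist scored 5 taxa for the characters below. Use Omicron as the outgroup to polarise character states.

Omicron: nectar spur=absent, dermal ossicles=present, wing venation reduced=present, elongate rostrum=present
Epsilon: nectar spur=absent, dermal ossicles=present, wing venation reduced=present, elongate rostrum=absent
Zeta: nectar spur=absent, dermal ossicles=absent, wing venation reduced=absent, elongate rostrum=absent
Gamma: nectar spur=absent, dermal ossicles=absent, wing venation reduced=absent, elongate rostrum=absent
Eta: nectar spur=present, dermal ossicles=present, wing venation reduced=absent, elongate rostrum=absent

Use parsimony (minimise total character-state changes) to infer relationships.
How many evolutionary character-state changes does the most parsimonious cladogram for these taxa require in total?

Character polarity is set by the outgroup: the derived state is whichever differs from the outgroup's state, so for dermal ossicles, wing venation reduced, elongate rostrum the derived state is 'absent', and for the remaining characters it is 'present'.
nectar spur: derived state 'present' in Eta only — an autapomorphy, so it tells us nothing about relationships among taxa.
Only Gamma and Zeta show the derived state 'absent' for dermal ossicles, supporting them as a clade.
Only Eta, Gamma, and Zeta show the derived state 'absent' for wing venation reduced, supporting them as a clade.
elongate rostrum (derived state 'absent') is shared by all ingroup taxa — unites the whole ingroup.
Most parsimonious ingroup topology: (Epsilon,((Zeta,Gamma),Eta)).
Changes per character on this tree: nectar spur: 1; dermal ossicles: 1; wing venation reduced: 1; elongate rostrum: 1.
Total = 4.

4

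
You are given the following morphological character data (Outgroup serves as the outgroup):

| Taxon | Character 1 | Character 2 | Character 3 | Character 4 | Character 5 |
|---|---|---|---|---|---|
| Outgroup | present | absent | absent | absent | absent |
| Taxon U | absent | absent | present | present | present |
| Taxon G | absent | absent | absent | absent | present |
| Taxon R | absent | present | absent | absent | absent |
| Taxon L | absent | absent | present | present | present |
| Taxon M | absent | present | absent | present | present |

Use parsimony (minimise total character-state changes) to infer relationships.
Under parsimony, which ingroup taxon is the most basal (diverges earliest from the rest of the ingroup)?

Character polarity is set by the outgroup: the derived state is whichever differs from the outgroup's state, so for Character 1 the derived state is 'absent', and for the remaining characters it is 'present'.
All ingroup taxa share the derived state 'absent' for Character 1; it defines the ingroup but does not resolve relationships within it.
Character 2 groups Taxon M and Taxon R, which is incompatible with the clades supported by the remaining characters; treating it as convergent (homoplasy) costs fewer steps than any alternative tree.
Character 3 (derived state 'present') is shared by Taxon L and Taxon U — a synapomorphy uniting that clade.
Character 4: derived state 'present' in Taxon L, Taxon M, and Taxon U only — synapomorphy for {Taxon L, Taxon M, Taxon U}.
Only Taxon G, Taxon L, Taxon M, and Taxon U show the derived state 'present' for Character 5, supporting them as a clade.
Most parsimonious ingroup topology: ((((Taxon U,Taxon L),Taxon M),Taxon G),Taxon R).
Taxon R is sister to the clade containing all other ingroup taxa, so it is the earliest-diverging (most basal) ingroup lineage.

Taxon R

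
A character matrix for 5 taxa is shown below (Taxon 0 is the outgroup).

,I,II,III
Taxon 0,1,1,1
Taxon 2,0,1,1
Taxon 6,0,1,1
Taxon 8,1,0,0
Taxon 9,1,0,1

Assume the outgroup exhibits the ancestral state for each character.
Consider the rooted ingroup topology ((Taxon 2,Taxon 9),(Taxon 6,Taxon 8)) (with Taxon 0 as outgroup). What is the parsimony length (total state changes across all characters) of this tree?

5

Map each character onto ((Taxon 2,Taxon 9),(Taxon 6,Taxon 8)) (rooted by Taxon 0) and count the minimum state changes it requires (Fitch parsimony):
I: 2; II: 2; III: 1.
Total tree length = 5.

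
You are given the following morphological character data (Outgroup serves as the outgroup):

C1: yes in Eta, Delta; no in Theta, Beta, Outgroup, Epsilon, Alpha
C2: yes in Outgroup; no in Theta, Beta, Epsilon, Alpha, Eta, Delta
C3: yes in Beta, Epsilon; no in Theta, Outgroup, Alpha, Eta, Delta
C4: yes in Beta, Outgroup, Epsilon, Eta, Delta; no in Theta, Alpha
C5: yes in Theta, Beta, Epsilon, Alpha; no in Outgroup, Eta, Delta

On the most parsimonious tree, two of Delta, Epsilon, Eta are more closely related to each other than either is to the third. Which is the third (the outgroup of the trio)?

Epsilon

Character polarity is set by the outgroup: the derived state is whichever differs from the outgroup's state, so for C2, C4 the derived state is 'no', and for the remaining characters it is 'yes'.
Only Delta and Eta show the derived state 'yes' for C1, supporting them as a clade.
All ingroup taxa share the derived state 'no' for C2; it defines the ingroup but does not resolve relationships within it.
C3: derived state 'yes' in Beta and Epsilon only — synapomorphy for {Beta, Epsilon}.
C4: derived state 'no' in Alpha and Theta only — synapomorphy for {Alpha, Theta}.
C5: derived state 'yes' in Alpha, Beta, Epsilon, and Theta only — synapomorphy for {Alpha, Beta, Epsilon, Theta}.
Most parsimonious ingroup topology: (((Alpha,Theta),(Beta,Epsilon)),(Eta,Delta)).
Delta and Eta share a more recent common ancestor with each other than either does with Epsilon, so Epsilon is the least closely related of the three.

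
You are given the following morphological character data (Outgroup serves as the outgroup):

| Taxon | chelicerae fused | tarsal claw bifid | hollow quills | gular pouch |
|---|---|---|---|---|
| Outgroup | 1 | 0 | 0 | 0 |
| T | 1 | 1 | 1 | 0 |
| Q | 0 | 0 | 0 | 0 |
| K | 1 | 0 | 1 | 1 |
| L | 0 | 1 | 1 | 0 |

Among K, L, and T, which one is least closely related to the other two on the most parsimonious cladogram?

K

Character polarity is set by the outgroup: the derived state is whichever differs from the outgroup's state, so for chelicerae fused the derived state is '0', and for the remaining characters it is '1'.
chelicerae fused groups L and Q, which is incompatible with the clades supported by the remaining characters; treating it as convergent (homoplasy) costs fewer steps than any alternative tree.
tarsal claw bifid: derived state '1' in L and T only — synapomorphy for {L, T}.
Only K, L, and T show the derived state '1' for hollow quills, supporting them as a clade.
gular pouch: derived state '1' in K only — an autapomorphy, so it tells us nothing about relationships among taxa.
Most parsimonious ingroup topology: (((T,L),K),Q).
T and L share a more recent common ancestor with each other than either does with K, so K is the least closely related of the three.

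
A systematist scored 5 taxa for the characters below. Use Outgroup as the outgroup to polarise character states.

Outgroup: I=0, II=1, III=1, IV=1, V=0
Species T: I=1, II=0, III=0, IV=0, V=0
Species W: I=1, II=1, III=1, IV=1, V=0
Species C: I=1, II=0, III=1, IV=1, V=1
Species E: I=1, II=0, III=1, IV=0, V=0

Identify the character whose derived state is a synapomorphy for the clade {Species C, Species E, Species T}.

II

Character polarity is set by the outgroup: the derived state is whichever differs from the outgroup's state, so for II, III, IV the derived state is '0', and for the remaining characters it is '1'.
All ingroup taxa share the derived state '1' for I; it defines the ingroup but does not resolve relationships within it.
Only Species C, Species E, and Species T show the derived state '0' for II, supporting them as a clade.
III (derived state '0') is unique to Species T (autapomorphy; uninformative for grouping).
Only Species E and Species T show the derived state '0' for IV, supporting them as a clade.
V: derived state '1' in Species C only — an autapomorphy, so it tells us nothing about relationships among taxa.
Most parsimonious ingroup topology: (((Species T,Species E),Species C),Species W).
The clade {Species C, Species E, Species T} is supported by II: its derived state '0' occurs in exactly those taxa and in no other taxon (including the outgroup).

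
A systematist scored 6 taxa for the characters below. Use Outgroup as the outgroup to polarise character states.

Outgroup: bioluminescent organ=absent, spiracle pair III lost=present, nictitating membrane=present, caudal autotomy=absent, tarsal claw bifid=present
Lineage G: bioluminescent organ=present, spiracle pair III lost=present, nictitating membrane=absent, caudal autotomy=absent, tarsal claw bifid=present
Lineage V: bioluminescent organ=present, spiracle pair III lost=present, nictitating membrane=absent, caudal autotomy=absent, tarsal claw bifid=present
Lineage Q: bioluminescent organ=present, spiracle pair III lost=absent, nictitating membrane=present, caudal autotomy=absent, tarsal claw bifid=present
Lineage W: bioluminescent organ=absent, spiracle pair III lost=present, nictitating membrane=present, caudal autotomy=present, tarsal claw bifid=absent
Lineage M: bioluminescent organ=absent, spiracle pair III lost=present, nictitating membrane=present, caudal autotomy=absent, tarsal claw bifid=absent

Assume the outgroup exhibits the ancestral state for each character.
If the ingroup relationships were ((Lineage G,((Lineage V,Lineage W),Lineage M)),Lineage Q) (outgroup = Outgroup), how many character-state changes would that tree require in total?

Map each character onto ((Lineage G,((Lineage V,Lineage W),Lineage M)),Lineage Q) (rooted by Outgroup) and count the minimum state changes it requires (Fitch parsimony):
bioluminescent organ: 3; spiracle pair III lost: 1; nictitating membrane: 2; caudal autotomy: 1; tarsal claw bifid: 2.
Total tree length = 9.

9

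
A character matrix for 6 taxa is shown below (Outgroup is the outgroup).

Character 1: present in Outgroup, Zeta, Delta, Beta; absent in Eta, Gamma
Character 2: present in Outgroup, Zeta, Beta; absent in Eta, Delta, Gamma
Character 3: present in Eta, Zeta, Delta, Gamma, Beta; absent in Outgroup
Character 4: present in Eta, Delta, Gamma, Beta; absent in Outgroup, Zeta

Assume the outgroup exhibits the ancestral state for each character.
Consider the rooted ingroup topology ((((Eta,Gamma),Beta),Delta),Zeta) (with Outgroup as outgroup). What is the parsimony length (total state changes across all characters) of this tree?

5

Map each character onto ((((Eta,Gamma),Beta),Delta),Zeta) (rooted by Outgroup) and count the minimum state changes it requires (Fitch parsimony):
Character 1: 1; Character 2: 2; Character 3: 1; Character 4: 1.
Total tree length = 5.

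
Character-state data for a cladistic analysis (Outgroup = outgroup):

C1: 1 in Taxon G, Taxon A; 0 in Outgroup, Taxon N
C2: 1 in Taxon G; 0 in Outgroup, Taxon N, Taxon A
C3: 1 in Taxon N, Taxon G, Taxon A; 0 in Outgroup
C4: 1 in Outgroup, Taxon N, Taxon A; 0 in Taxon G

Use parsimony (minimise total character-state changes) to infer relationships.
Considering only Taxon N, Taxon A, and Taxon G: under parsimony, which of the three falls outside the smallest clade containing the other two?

Taxon N

Character polarity is set by the outgroup: the derived state is whichever differs from the outgroup's state, so for C4 the derived state is '0', and for the remaining characters it is '1'.
Only Taxon A and Taxon G show the derived state '1' for C1, supporting them as a clade.
C2: derived state '1' in Taxon G only — an autapomorphy, so it tells us nothing about relationships among taxa.
C3 (derived state '1') is shared by all ingroup taxa — unites the whole ingroup.
C4: derived state '0' in Taxon G only — an autapomorphy, so it tells us nothing about relationships among taxa.
Most parsimonious ingroup topology: (Taxon N,(Taxon G,Taxon A)).
Taxon G and Taxon A share a more recent common ancestor with each other than either does with Taxon N, so Taxon N is the least closely related of the three.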